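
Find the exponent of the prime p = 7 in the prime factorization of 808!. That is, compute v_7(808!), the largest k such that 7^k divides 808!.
v_7(808!) = 133

Legendre's formula: v_p(n!) = Σ_{k ≥ 1} ⌊n / p^k⌋. For p = 7, n = 808, the terms are:
  ⌊808/7^1⌋ = ⌊808/7⌋ = 115
  ⌊808/7^2⌋ = ⌊808/49⌋ = 16
  ⌊808/7^3⌋ = ⌊808/343⌋ = 2
(the next term ⌊808/7^4⌋ = 0, terminating the sum). Summing: v_7(808!) = 115 + 16 + 2 = 133.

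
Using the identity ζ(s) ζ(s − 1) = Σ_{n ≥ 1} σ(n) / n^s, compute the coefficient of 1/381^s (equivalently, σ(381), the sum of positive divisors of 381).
σ(381) = 512

In the product (Σ m^0/m^s)(Σ k / k^s) = Σ (Σ_{d | n} d) / n^s, the coefficient of 1/n^s is σ(n) = Σ_{d | n} d. For n = 381, divisors are [1, 3, 127, 381]; summing: σ(381) = 512.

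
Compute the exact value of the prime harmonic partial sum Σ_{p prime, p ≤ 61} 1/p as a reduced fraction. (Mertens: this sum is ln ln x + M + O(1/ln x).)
Σ 1/p = 201015517717077830328949/117288381359406970983270

π(61) = 18, so the primes ≤ 61 are [2, 3, 5, 7, 11, 13, 17, 19, 23, 29, 31, 37, 41, 43, 47, 53, 59, 61]. Summing 1/p over these primes: 201015517717077830328949/117288381359406970983270 ≈ 1.7139. Mertens estimate ln ln(61) + 0.2615 ≈ 1.6751.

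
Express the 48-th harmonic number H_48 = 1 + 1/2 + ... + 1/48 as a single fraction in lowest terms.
H_48 = 282000222059796592919/63245806209101973600

Direct summation: H_48 = 1 + 1/2 + ... + 1/48. The least common denominator is lcm(1, ..., 48) = 442720643463713815200; over this denominator the numerator is 442720643463713815200 + 221360321731856907600 + 147573547821237938400 + 110680160865928453800 + 88544128692742763040 + 73786773910618969200 + 63245806209101973600 + 55340080432964226900 + 49191182607079312800 + 44272064346371381520 + 40247331223973983200 + 36893386955309484600 + 34055434112593370400 + 31622903104550986800 + 29514709564247587680 + 27670040216482113450 + 26042390791983165600 + 24595591303539656400 + 23301086498090200800 + 22136032173185690760 + 21081935403033991200 + 20123665611986991600 + 19248723628857122400 + 18446693477654742300 + 17708825738548552608 + 17027717056296685200 + 16397060869026437600 + 15811451552275493400 + 15266229084955648800 + 14757354782123793840 + 14281311079474639200 + 13835020108241056725 + 13415777074657994400 + 13021195395991582800 + 12649161241820394720 + 12297795651769828200 + 11965422796316589600 + 11650543249045100400 + 11351811370864456800 + 11068016086592845380 + 10798064474724727200 + 10540967701516995600 + 10295828917760786400 + 10061832805993495800 + 9838236521415862560 + 9624361814428561200 + 9419588158802421600 + 9223346738827371150 = 1974001554418576150433, so H_48 = 1974001554418576150433/442720643463713815200; reducing by gcd(1974001554418576150433, 442720643463713815200) = 7 gives 282000222059796592919/63245806209101973600 ≈ 4.45880. (The PNT-adjacent estimate ln(48) + γ ≈ 4.44842 matches within O(1/n).)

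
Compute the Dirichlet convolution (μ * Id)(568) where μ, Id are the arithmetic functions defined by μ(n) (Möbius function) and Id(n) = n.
(μ * Id)(568) = 280

Divisors of 568: [1, 2, 4, 8, 71, 142, 284, 568]. For each d | 568:
  d = 1: μ(1) · Id(568/1) = 1 · 568 = 568
  d = 2: μ(2) · Id(568/2) = -1 · 284 = -284
  d = 4: μ(4) · Id(568/4) = 0 · 142 = 0
  d = 8: μ(8) · Id(568/8) = 0 · 71 = 0
  d = 71: μ(71) · Id(568/71) = -1 · 8 = -8
  d = 142: μ(142) · Id(568/142) = 1 · 4 = 4
  d = 284: μ(284) · Id(568/284) = 0 · 2 = 0
  d = 568: μ(568) · Id(568/568) = 0 · 1 = 0
Summing: (μ * Id)(568) = 568 + -284 + 0 + 0 + -8 + 4 + 0 + 0 = 280.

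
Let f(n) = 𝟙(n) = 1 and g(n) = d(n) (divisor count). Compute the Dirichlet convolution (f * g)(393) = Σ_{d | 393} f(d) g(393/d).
(𝟙 * d)(393) = 9

Divisors of 393: [1, 3, 131, 393]. For each d | 393:
  d = 1: 𝟙(1) · d(393/1) = 1 · 4 = 4
  d = 3: 𝟙(3) · d(393/3) = 1 · 2 = 2
  d = 131: 𝟙(131) · d(393/131) = 1 · 2 = 2
  d = 393: 𝟙(393) · d(393/393) = 1 · 1 = 1
Summing: (𝟙 * d)(393) = 4 + 2 + 2 + 1 = 9.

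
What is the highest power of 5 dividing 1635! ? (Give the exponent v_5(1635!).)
v_5(1635!) = 407

Legendre's formula: v_p(n!) = Σ_{k ≥ 1} ⌊n / p^k⌋. For p = 5, n = 1635, the terms are:
  ⌊1635/5^1⌋ = ⌊1635/5⌋ = 327
  ⌊1635/5^2⌋ = ⌊1635/25⌋ = 65
  ⌊1635/5^3⌋ = ⌊1635/125⌋ = 13
  ⌊1635/5^4⌋ = ⌊1635/625⌋ = 2
(the next term ⌊1635/5^5⌋ = 0, terminating the sum). Summing: v_5(1635!) = 327 + 65 + 13 + 2 = 407.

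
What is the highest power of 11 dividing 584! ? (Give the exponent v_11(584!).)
v_11(584!) = 57

Legendre's formula: v_p(n!) = Σ_{k ≥ 1} ⌊n / p^k⌋. For p = 11, n = 584, the terms are:
  ⌊584/11^1⌋ = ⌊584/11⌋ = 53
  ⌊584/11^2⌋ = ⌊584/121⌋ = 4
(the next term ⌊584/11^3⌋ = 0, terminating the sum). Summing: v_11(584!) = 53 + 4 = 57.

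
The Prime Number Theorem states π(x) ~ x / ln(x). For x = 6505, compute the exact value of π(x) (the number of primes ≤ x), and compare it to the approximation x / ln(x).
π(6505) = 842;  x/ln(x) ≈ 740.86;  relative error ≈ 12.01%.

Directly count primes up to 6505: π(6505) = 842. The PNT approximation gives 6505/ln(6505) ≈ 6505/8.78033 ≈ 740.86. Relative error (π(x) − x/ln(x)) / π(x) ≈ 12.01%; the approximation is known to undercount slightly (Li(x) is a better estimate).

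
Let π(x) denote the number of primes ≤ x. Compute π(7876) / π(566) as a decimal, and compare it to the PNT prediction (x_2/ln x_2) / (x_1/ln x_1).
π(7876)/π(566) = 994/103 ≈ 9.6505;  PNT prediction ≈ 9.8314.

π(566) = 103 and π(7876) = 994, so π(7876)/π(566) ≈ 9.6505. The PNT-predicted ratio is (7876/ln(7876)) / (566/ln(566)) ≈ 9.8314. The two agree to within a few percent, as expected.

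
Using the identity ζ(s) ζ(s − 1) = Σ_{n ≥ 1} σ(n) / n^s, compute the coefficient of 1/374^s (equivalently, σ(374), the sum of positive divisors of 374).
σ(374) = 648

In the product (Σ m^0/m^s)(Σ k / k^s) = Σ (Σ_{d | n} d) / n^s, the coefficient of 1/n^s is σ(n) = Σ_{d | n} d. For n = 374, divisors are [1, 2, 11, 17, 22, 34, 187, 374]; summing: σ(374) = 648.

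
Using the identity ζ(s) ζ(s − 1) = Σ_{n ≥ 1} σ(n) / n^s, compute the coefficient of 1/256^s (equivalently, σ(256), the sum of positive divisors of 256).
σ(256) = 511

In the product (Σ m^0/m^s)(Σ k / k^s) = Σ (Σ_{d | n} d) / n^s, the coefficient of 1/n^s is σ(n) = Σ_{d | n} d. For n = 256, divisors are [1, 2, 4, 8, 16, 32, 64, 128, 256]; summing: σ(256) = 511.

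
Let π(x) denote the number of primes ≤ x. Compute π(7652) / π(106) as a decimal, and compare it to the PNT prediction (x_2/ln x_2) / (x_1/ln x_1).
π(7652)/π(106) = 971/27 ≈ 35.9630;  PNT prediction ≈ 37.6449.

π(106) = 27 and π(7652) = 971, so π(7652)/π(106) ≈ 35.9630. The PNT-predicted ratio is (7652/ln(7652)) / (106/ln(106)) ≈ 37.6449. The two agree to within a few percent, as expected.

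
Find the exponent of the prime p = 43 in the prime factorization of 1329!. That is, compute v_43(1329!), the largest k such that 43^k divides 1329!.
v_43(1329!) = 30

Legendre's formula: v_p(n!) = Σ_{k ≥ 1} ⌊n / p^k⌋. For p = 43, n = 1329, the terms are:
  ⌊1329/43^1⌋ = ⌊1329/43⌋ = 30
(the next term ⌊1329/43^2⌋ = 0, terminating the sum). Summing: v_43(1329!) = 30 = 30.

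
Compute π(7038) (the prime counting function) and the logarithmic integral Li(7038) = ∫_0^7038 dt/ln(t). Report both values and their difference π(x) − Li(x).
π(7038) = 904;  Li(7038) ≈ 918.62;  π(x) − Li(x) ≈ -14.62.

Direct count of primes ≤ 7038 gives π(7038) = 904. Numerical evaluation of the logarithmic integral gives Li(7038) ≈ 918.62. The difference π(x) − Li(x) ≈ -14.62 is typically negative for small/moderate x (Li(x) overestimates), though Littlewood's theorem shows this sign changes infinitely often.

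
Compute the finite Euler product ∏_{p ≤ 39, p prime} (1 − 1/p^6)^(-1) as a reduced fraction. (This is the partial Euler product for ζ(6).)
∏ = 2571922726855099316399649303649342571118604998275/2528078112959041874006989121312570427443559530496

The primes p ≤ 39 are [2, 3, 5, 7, 11, 13, 17, 19, 23, 29, 31, 37]. For each prime, (1 − 1/p^6)^(-1) = p^6 / (p^6 − 1). The product is (1 − 1/2^6)^(-1), (1 − 1/3^6)^(-1), (1 − 1/5^6)^(-1), (1 − 1/7^6)^(-1), (1 − 1/11^6)^(-1), (1 − 1/13^6)^(-1), (1 − 1/17^6)^(-1), (1 − 1/19^6)^(-1), (1 − 1/23^6)^(-1), (1 − 1/29^6)^(-1), (1 − 1/31^6)^(-1), (1 − 1/37^6)^(-1) = ∏ p^6 / (p^6 − 1) = 2571922726855099316399649303649342571118604998275/2528078112959041874006989121312570427443559530496.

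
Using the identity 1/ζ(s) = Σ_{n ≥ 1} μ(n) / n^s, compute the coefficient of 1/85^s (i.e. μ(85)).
μ(85) = 1

Factor n = 85 = 5 · 17. μ(n) = 0 if any exponent ≥ 2 (not squarefree); otherwise μ(n) = (−1)^{ω(n)} where ω(n) is the number of distinct prime factors. Applying: μ(85) = 1.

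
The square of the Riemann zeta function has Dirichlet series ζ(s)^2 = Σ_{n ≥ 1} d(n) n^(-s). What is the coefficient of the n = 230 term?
d(230) = 8

ζ(s)^2 = (Σ 1/m^s)(Σ 1/k^s). The coefficient of 1/n^s in the product is the number of ordered pairs (m, k) with mk = n, which equals d(n). For n = 230, divisors are [1, 2, 5, 10, 23, 46, 115, 230], so d(230) = 8.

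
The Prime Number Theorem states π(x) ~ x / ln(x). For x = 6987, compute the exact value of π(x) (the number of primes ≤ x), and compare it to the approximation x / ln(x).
π(6987) = 898;  x/ln(x) ≈ 789.33;  relative error ≈ 12.10%.

Directly count primes up to 6987: π(6987) = 898. The PNT approximation gives 6987/ln(6987) ≈ 6987/8.85181 ≈ 789.33. Relative error (π(x) − x/ln(x)) / π(x) ≈ 12.10%; the approximation is known to undercount slightly (Li(x) is a better estimate).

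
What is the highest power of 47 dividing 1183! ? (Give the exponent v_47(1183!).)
v_47(1183!) = 25

Legendre's formula: v_p(n!) = Σ_{k ≥ 1} ⌊n / p^k⌋. For p = 47, n = 1183, the terms are:
  ⌊1183/47^1⌋ = ⌊1183/47⌋ = 25
(the next term ⌊1183/47^2⌋ = 0, terminating the sum). Summing: v_47(1183!) = 25 = 25.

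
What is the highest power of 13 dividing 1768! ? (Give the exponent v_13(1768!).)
v_13(1768!) = 146

Legendre's formula: v_p(n!) = Σ_{k ≥ 1} ⌊n / p^k⌋. For p = 13, n = 1768, the terms are:
  ⌊1768/13^1⌋ = ⌊1768/13⌋ = 136
  ⌊1768/13^2⌋ = ⌊1768/169⌋ = 10
(the next term ⌊1768/13^3⌋ = 0, terminating the sum). Summing: v_13(1768!) = 136 + 10 = 146.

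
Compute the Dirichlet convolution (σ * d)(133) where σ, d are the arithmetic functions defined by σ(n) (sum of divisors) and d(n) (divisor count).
(σ * d)(133) = 220

Divisors of 133: [1, 7, 19, 133]. For each d | 133:
  d = 1: σ(1) · d(133/1) = 1 · 4 = 4
  d = 7: σ(7) · d(133/7) = 8 · 2 = 16
  d = 19: σ(19) · d(133/19) = 20 · 2 = 40
  d = 133: σ(133) · d(133/133) = 160 · 1 = 160
Summing: (σ * d)(133) = 4 + 16 + 40 + 160 = 220.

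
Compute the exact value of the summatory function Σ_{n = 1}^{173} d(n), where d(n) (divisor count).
Σ_{n ≤ 173} d(n) = 919

Compute d(n) for each 1 ≤ n ≤ 173: d(1) = 1, d(2) = 2, d(3) = 2, d(4) = 3, d(5) = 2, d(6) = 4, d(7) = 2, d(8) = 4, d(9) = 3, d(10) = 4, d(11) = 2, d(12) = 6, d(13) = 2, d(14) = 4, d(15) = 4, d(16) = 5, d(17) = 2, d(18) = 6, d(19) = 2, d(20) = 6, d(21) = 4, d(22) = 4, d(23) = 2, d(24) = 8, d(25) = 3, d(26) = 4, d(27) = 4, d(28) = 6, d(29) = 2, d(30) = 8, d(31) = 2, d(32) = 6, d(33) = 4, d(34) = 4, d(35) = 4, d(36) = 9, d(37) = 2, d(38) = 4, d(39) = 4, d(40) = 8, d(41) = 2, d(42) = 8, d(43) = 2, d(44) = 6, d(45) = 6, d(46) = 4, d(47) = 2, d(48) = 10, d(49) = 3, d(50) = 6, d(51) = 4, d(52) = 6, d(53) = 2, d(54) = 8, d(55) = 4, d(56) = 8, d(57) = 4, d(58) = 4, d(59) = 2, d(60) = 12, d(61) = 2, d(62) = 4, d(63) = 6, d(64) = 7, d(65) = 4, d(66) = 8, d(67) = 2, d(68) = 6, d(69) = 4, d(70) = 8, d(71) = 2, d(72) = 12, d(73) = 2, d(74) = 4, d(75) = 6, d(76) = 6, d(77) = 4, d(78) = 8, d(79) = 2, d(80) = 10, d(81) = 5, d(82) = 4, d(83) = 2, d(84) = 12, d(85) = 4, d(86) = 4, d(87) = 4, d(88) = 8, d(89) = 2, d(90) = 12, d(91) = 4, d(92) = 6, d(93) = 4, d(94) = 4, d(95) = 4, d(96) = 12, d(97) = 2, d(98) = 6, d(99) = 6, d(100) = 9, d(101) = 2, d(102) = 8, d(103) = 2, d(104) = 8, d(105) = 8, d(106) = 4, d(107) = 2, d(108) = 12, d(109) = 2, d(110) = 8, d(111) = 4, d(112) = 10, d(113) = 2, d(114) = 8, d(115) = 4, d(116) = 6, d(117) = 6, d(118) = 4, d(119) = 4, d(120) = 16, d(121) = 3, d(122) = 4, d(123) = 4, d(124) = 6, d(125) = 4, d(126) = 12, d(127) = 2, d(128) = 8, d(129) = 4, d(130) = 8, d(131) = 2, d(132) = 12, d(133) = 4, d(134) = 4, d(135) = 8, d(136) = 8, d(137) = 2, d(138) = 8, d(139) = 2, d(140) = 12, d(141) = 4, d(142) = 4, d(143) = 4, d(144) = 15, d(145) = 4, d(146) = 4, d(147) = 6, d(148) = 6, d(149) = 2, d(150) = 12, d(151) = 2, d(152) = 8, d(153) = 6, d(154) = 8, d(155) = 4, d(156) = 12, d(157) = 2, d(158) = 4, d(159) = 4, d(160) = 12, d(161) = 4, d(162) = 10, d(163) = 2, d(164) = 6, d(165) = 8, d(166) = 4, d(167) = 2, d(168) = 16, d(169) = 3, d(170) = 8, d(171) = 6, d(172) = 6, d(173) = 2. Summing all 173 values: 919. (Dirichlet's divisor formula: Σ_{n ≤ x} d(n) = x ln(x) + (2γ − 1) x + O(√x). For x = 173, the asymptotic estimate is ≈ 918.24.)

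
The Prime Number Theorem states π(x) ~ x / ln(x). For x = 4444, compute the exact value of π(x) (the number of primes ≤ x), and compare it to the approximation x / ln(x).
π(4444) = 603;  x/ln(x) ≈ 529.09;  relative error ≈ 12.26%.

Directly count primes up to 4444: π(4444) = 603. The PNT approximation gives 4444/ln(4444) ≈ 4444/8.39931 ≈ 529.09. Relative error (π(x) − x/ln(x)) / π(x) ≈ 12.26%; the approximation is known to undercount slightly (Li(x) is a better estimate).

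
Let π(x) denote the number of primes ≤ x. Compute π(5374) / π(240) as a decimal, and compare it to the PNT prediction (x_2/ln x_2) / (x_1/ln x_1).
π(5374)/π(240) = 708/52 ≈ 13.6154;  PNT prediction ≈ 14.2876.

π(240) = 52 and π(5374) = 708, so π(5374)/π(240) ≈ 13.6154. The PNT-predicted ratio is (5374/ln(5374)) / (240/ln(240)) ≈ 14.2876. The two agree to within a few percent, as expected.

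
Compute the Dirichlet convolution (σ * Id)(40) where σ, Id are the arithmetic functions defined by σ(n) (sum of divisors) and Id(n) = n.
(σ * Id)(40) = 539

Divisors of 40: [1, 2, 4, 5, 8, 10, 20, 40]. For each d | 40:
  d = 1: σ(1) · Id(40/1) = 1 · 40 = 40
  d = 2: σ(2) · Id(40/2) = 3 · 20 = 60
  d = 4: σ(4) · Id(40/4) = 7 · 10 = 70
  d = 5: σ(5) · Id(40/5) = 6 · 8 = 48
  d = 8: σ(8) · Id(40/8) = 15 · 5 = 75
  d = 10: σ(10) · Id(40/10) = 18 · 4 = 72
  d = 20: σ(20) · Id(40/20) = 42 · 2 = 84
  d = 40: σ(40) · Id(40/40) = 90 · 1 = 90
Summing: (σ * Id)(40) = 40 + 60 + 70 + 48 + 75 + 72 + 84 + 90 = 539.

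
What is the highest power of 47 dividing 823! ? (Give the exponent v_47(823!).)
v_47(823!) = 17

Legendre's formula: v_p(n!) = Σ_{k ≥ 1} ⌊n / p^k⌋. For p = 47, n = 823, the terms are:
  ⌊823/47^1⌋ = ⌊823/47⌋ = 17
(the next term ⌊823/47^2⌋ = 0, terminating the sum). Summing: v_47(823!) = 17 = 17.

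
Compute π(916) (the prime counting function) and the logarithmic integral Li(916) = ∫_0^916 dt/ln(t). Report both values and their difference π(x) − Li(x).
π(916) = 156;  Li(916) ≈ 165.37;  π(x) − Li(x) ≈ -9.37.

Direct count of primes ≤ 916 gives π(916) = 156. Numerical evaluation of the logarithmic integral gives Li(916) ≈ 165.37. The difference π(x) − Li(x) ≈ -9.37 is typically negative for small/moderate x (Li(x) overestimates), though Littlewood's theorem shows this sign changes infinitely often.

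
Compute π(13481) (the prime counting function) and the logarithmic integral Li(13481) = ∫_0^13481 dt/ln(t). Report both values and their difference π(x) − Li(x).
π(13481) = 1598;  Li(13481) ≈ 1617.79;  π(x) − Li(x) ≈ -19.79.

Direct count of primes ≤ 13481 gives π(13481) = 1598. Numerical evaluation of the logarithmic integral gives Li(13481) ≈ 1617.79. The difference π(x) − Li(x) ≈ -19.79 is typically negative for small/moderate x (Li(x) overestimates), though Littlewood's theorem shows this sign changes infinitely often.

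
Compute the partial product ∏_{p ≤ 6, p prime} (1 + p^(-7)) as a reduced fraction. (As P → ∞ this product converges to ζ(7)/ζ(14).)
∏ = 306266941/303750000

The primes p ≤ 6 are [2, 3, 5]. For each, (1 + 1/p^7) = (p^7 + 1)/p^7. Multiplying these fractions over p ∈ [2, 3, 5] gives 306266941/303750000. (In the limit P → ∞ this tends to ζ(7)/ζ(14).)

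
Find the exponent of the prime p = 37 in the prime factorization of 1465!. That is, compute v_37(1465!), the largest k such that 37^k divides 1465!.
v_37(1465!) = 40

Legendre's formula: v_p(n!) = Σ_{k ≥ 1} ⌊n / p^k⌋. For p = 37, n = 1465, the terms are:
  ⌊1465/37^1⌋ = ⌊1465/37⌋ = 39
  ⌊1465/37^2⌋ = ⌊1465/1369⌋ = 1
(the next term ⌊1465/37^3⌋ = 0, terminating the sum). Summing: v_37(1465!) = 39 + 1 = 40.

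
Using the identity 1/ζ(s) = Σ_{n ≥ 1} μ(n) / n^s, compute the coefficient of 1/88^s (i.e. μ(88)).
μ(88) = 0

Factor n = 88 = 2^3 · 11. μ(n) = 0 if any exponent ≥ 2 (not squarefree); otherwise μ(n) = (−1)^{ω(n)} where ω(n) is the number of distinct prime factors. Applying: μ(88) = 0.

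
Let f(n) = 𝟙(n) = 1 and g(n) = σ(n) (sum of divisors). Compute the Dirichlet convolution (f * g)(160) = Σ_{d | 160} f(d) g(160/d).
(𝟙 * σ)(160) = 840

Divisors of 160: [1, 2, 4, 5, 8, 10, 16, 20, 32, 40, 80, 160]. For each d | 160:
  d = 1: 𝟙(1) · σ(160/1) = 1 · 378 = 378
  d = 2: 𝟙(2) · σ(160/2) = 1 · 186 = 186
  d = 4: 𝟙(4) · σ(160/4) = 1 · 90 = 90
  d = 5: 𝟙(5) · σ(160/5) = 1 · 63 = 63
  d = 8: 𝟙(8) · σ(160/8) = 1 · 42 = 42
  d = 10: 𝟙(10) · σ(160/10) = 1 · 31 = 31
  d = 16: 𝟙(16) · σ(160/16) = 1 · 18 = 18
  d = 20: 𝟙(20) · σ(160/20) = 1 · 15 = 15
  d = 32: 𝟙(32) · σ(160/32) = 1 · 6 = 6
  d = 40: 𝟙(40) · σ(160/40) = 1 · 7 = 7
  d = 80: 𝟙(80) · σ(160/80) = 1 · 3 = 3
  d = 160: 𝟙(160) · σ(160/160) = 1 · 1 = 1
Summing: (𝟙 * σ)(160) = 378 + 186 + 90 + 63 + 42 + 31 + 18 + 15 + 6 + 7 + 3 + 1 = 840.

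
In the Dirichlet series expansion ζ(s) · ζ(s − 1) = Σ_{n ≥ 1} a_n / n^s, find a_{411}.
σ(411) = 552

In the product (Σ m^0/m^s)(Σ k / k^s) = Σ (Σ_{d | n} d) / n^s, the coefficient of 1/n^s is σ(n) = Σ_{d | n} d. For n = 411, divisors are [1, 3, 137, 411]; summing: σ(411) = 552.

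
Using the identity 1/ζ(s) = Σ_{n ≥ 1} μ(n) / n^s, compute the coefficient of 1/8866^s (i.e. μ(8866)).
μ(8866) = 1

Factor n = 8866 = 2 · 11 · 13 · 31. μ(n) = 0 if any exponent ≥ 2 (not squarefree); otherwise μ(n) = (−1)^{ω(n)} where ω(n) is the number of distinct prime factors. Applying: μ(8866) = 1.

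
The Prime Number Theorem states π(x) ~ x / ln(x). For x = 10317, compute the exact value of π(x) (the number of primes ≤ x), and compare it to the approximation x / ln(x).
π(10317) = 1265;  x/ln(x) ≈ 1116.37;  relative error ≈ 11.75%.

Directly count primes up to 10317: π(10317) = 1265. The PNT approximation gives 10317/ln(10317) ≈ 10317/9.24155 ≈ 1116.37. Relative error (π(x) − x/ln(x)) / π(x) ≈ 11.75%; the approximation is known to undercount slightly (Li(x) is a better estimate).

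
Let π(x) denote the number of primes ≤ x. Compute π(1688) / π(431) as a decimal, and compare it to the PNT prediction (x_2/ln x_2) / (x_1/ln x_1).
π(1688)/π(431) = 263/83 ≈ 3.1687;  PNT prediction ≈ 3.1970.

π(431) = 83 and π(1688) = 263, so π(1688)/π(431) ≈ 3.1687. The PNT-predicted ratio is (1688/ln(1688)) / (431/ln(431)) ≈ 3.1970. The two agree to within a few percent, as expected.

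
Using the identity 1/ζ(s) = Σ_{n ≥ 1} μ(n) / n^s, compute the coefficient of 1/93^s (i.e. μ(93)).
μ(93) = 1

Factor n = 93 = 3 · 31. μ(n) = 0 if any exponent ≥ 2 (not squarefree); otherwise μ(n) = (−1)^{ω(n)} where ω(n) is the number of distinct prime factors. Applying: μ(93) = 1.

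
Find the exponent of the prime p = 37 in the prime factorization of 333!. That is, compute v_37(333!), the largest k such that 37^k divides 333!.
v_37(333!) = 9

Legendre's formula: v_p(n!) = Σ_{k ≥ 1} ⌊n / p^k⌋. For p = 37, n = 333, the terms are:
  ⌊333/37^1⌋ = ⌊333/37⌋ = 9
(the next term ⌊333/37^2⌋ = 0, terminating the sum). Summing: v_37(333!) = 9 = 9.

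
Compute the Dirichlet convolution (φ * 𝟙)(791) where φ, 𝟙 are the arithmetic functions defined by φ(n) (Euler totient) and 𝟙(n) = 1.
(φ * 𝟙)(791) = 791

Divisors of 791: [1, 7, 113, 791]. For each d | 791:
  d = 1: φ(1) · 𝟙(791/1) = 1 · 1 = 1
  d = 7: φ(7) · 𝟙(791/7) = 6 · 1 = 6
  d = 113: φ(113) · 𝟙(791/113) = 112 · 1 = 112
  d = 791: φ(791) · 𝟙(791/791) = 672 · 1 = 672
Summing: (φ * 𝟙)(791) = 1 + 6 + 112 + 672 = 791.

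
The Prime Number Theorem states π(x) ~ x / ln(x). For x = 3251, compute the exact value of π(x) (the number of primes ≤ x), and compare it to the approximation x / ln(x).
π(3251) = 458;  x/ln(x) ≈ 402.02;  relative error ≈ 12.22%.

Directly count primes up to 3251: π(3251) = 458. The PNT approximation gives 3251/ln(3251) ≈ 3251/8.08672 ≈ 402.02. Relative error (π(x) − x/ln(x)) / π(x) ≈ 12.22%; the approximation is known to undercount slightly (Li(x) is a better estimate).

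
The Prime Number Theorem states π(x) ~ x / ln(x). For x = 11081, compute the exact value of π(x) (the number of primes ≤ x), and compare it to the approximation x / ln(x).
π(11081) = 1342;  x/ln(x) ≈ 1189.84;  relative error ≈ 11.34%.

Directly count primes up to 11081: π(11081) = 1342. The PNT approximation gives 11081/ln(11081) ≈ 11081/9.31299 ≈ 1189.84. Relative error (π(x) − x/ln(x)) / π(x) ≈ 11.34%; the approximation is known to undercount slightly (Li(x) is a better estimate).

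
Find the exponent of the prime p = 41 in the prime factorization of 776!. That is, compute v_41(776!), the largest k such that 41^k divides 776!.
v_41(776!) = 18

Legendre's formula: v_p(n!) = Σ_{k ≥ 1} ⌊n / p^k⌋. For p = 41, n = 776, the terms are:
  ⌊776/41^1⌋ = ⌊776/41⌋ = 18
(the next term ⌊776/41^2⌋ = 0, terminating the sum). Summing: v_41(776!) = 18 = 18.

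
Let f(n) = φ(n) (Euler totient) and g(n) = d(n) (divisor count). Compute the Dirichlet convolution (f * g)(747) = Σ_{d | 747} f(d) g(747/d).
(φ * d)(747) = 1092

Divisors of 747: [1, 3, 9, 83, 249, 747]. For each d | 747:
  d = 1: φ(1) · d(747/1) = 1 · 6 = 6
  d = 3: φ(3) · d(747/3) = 2 · 4 = 8
  d = 9: φ(9) · d(747/9) = 6 · 2 = 12
  d = 83: φ(83) · d(747/83) = 82 · 3 = 246
  d = 249: φ(249) · d(747/249) = 164 · 2 = 328
  d = 747: φ(747) · d(747/747) = 492 · 1 = 492
Summing: (φ * d)(747) = 6 + 8 + 12 + 246 + 328 + 492 = 1092.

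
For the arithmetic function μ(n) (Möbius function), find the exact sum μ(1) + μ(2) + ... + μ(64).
Σ_{n ≤ 64} μ(n) = -1

Compute μ(n) for each 1 ≤ n ≤ 64: μ(1) = 1, μ(2) = -1, μ(3) = -1, μ(4) = 0, μ(5) = -1, μ(6) = 1, μ(7) = -1, μ(8) = 0, μ(9) = 0, μ(10) = 1, μ(11) = -1, μ(12) = 0, μ(13) = -1, μ(14) = 1, μ(15) = 1, μ(16) = 0, μ(17) = -1, μ(18) = 0, μ(19) = -1, μ(20) = 0, μ(21) = 1, μ(22) = 1, μ(23) = -1, μ(24) = 0, μ(25) = 0, μ(26) = 1, μ(27) = 0, μ(28) = 0, μ(29) = -1, μ(30) = -1, μ(31) = -1, μ(32) = 0, μ(33) = 1, μ(34) = 1, μ(35) = 1, μ(36) = 0, μ(37) = -1, μ(38) = 1, μ(39) = 1, μ(40) = 0, μ(41) = -1, μ(42) = -1, μ(43) = -1, μ(44) = 0, μ(45) = 0, μ(46) = 1, μ(47) = -1, μ(48) = 0, μ(49) = 0, μ(50) = 0, μ(51) = 1, μ(52) = 0, μ(53) = -1, μ(54) = 0, μ(55) = 1, μ(56) = 0, μ(57) = 1, μ(58) = 1, μ(59) = -1, μ(60) = 0, μ(61) = -1, μ(62) = 1, μ(63) = 0, μ(64) = 0. Summing all 64 values: -1. (Mertens function M(x) = Σ_{n ≤ x} μ(n); on average M(x) should be small (PNT ⟺ M(x) = o(x)).)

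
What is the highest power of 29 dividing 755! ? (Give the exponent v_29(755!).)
v_29(755!) = 26

Legendre's formula: v_p(n!) = Σ_{k ≥ 1} ⌊n / p^k⌋. For p = 29, n = 755, the terms are:
  ⌊755/29^1⌋ = ⌊755/29⌋ = 26
(the next term ⌊755/29^2⌋ = 0, terminating the sum). Summing: v_29(755!) = 26 = 26.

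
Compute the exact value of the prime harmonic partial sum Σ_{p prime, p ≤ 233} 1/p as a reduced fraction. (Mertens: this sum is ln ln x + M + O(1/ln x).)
Σ 1/p = 8762990377702925264993654890050782886250854676753323401606562622367345144099360398279019780479/4445236185272185438169240794291312557432222642727183809026451438704160103479600800432029464270

π(233) = 51, so the primes ≤ 233 are [2, 3, 5, 7, 11, 13, 17, 19, 23, 29, 31, 37, 41, 43, 47, 53, 59, 61, 67, 71, 73, 79, 83, 89, 97, 101, 103, 107, 109, 113, 127, 131, 137, 139, 149, 151, 157, 163, 167, 173, 179, 181, 191, 193, 197, 199, 211, 223, 227, 229, 233]. Summing 1/p over these primes: 8762990377702925264993654890050782886250854676753323401606562622367345144099360398279019780479/4445236185272185438169240794291312557432222642727183809026451438704160103479600800432029464270 ≈ 1.9713. Mertens estimate ln ln(233) + 0.2615 ≈ 1.9573.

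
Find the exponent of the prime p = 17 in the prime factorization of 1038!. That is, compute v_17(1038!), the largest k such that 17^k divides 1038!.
v_17(1038!) = 64

Legendre's formula: v_p(n!) = Σ_{k ≥ 1} ⌊n / p^k⌋. For p = 17, n = 1038, the terms are:
  ⌊1038/17^1⌋ = ⌊1038/17⌋ = 61
  ⌊1038/17^2⌋ = ⌊1038/289⌋ = 3
(the next term ⌊1038/17^3⌋ = 0, terminating the sum). Summing: v_17(1038!) = 61 + 3 = 64.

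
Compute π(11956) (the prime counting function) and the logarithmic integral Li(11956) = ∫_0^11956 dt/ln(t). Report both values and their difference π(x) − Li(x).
π(11956) = 1433;  Li(11956) ≈ 1456.41;  π(x) − Li(x) ≈ -23.41.

Direct count of primes ≤ 11956 gives π(11956) = 1433. Numerical evaluation of the logarithmic integral gives Li(11956) ≈ 1456.41. The difference π(x) − Li(x) ≈ -23.41 is typically negative for small/moderate x (Li(x) overestimates), though Littlewood's theorem shows this sign changes infinitely often.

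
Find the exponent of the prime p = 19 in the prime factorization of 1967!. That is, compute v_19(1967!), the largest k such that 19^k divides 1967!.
v_19(1967!) = 108

Legendre's formula: v_p(n!) = Σ_{k ≥ 1} ⌊n / p^k⌋. For p = 19, n = 1967, the terms are:
  ⌊1967/19^1⌋ = ⌊1967/19⌋ = 103
  ⌊1967/19^2⌋ = ⌊1967/361⌋ = 5
(the next term ⌊1967/19^3⌋ = 0, terminating the sum). Summing: v_19(1967!) = 103 + 5 = 108.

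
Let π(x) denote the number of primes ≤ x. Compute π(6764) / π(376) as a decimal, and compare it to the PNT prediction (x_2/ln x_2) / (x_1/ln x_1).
π(6764)/π(376) = 871/74 ≈ 11.7703;  PNT prediction ≈ 12.0949.

π(376) = 74 and π(6764) = 871, so π(6764)/π(376) ≈ 11.7703. The PNT-predicted ratio is (6764/ln(6764)) / (376/ln(376)) ≈ 12.0949. The two agree to within a few percent, as expected.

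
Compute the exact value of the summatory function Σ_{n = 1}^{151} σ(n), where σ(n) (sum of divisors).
Σ_{n ≤ 151} σ(n) = 18756

Compute σ(n) for each 1 ≤ n ≤ 151: σ(1) = 1, σ(2) = 3, σ(3) = 4, σ(4) = 7, σ(5) = 6, σ(6) = 12, σ(7) = 8, σ(8) = 15, σ(9) = 13, σ(10) = 18, σ(11) = 12, σ(12) = 28, σ(13) = 14, σ(14) = 24, σ(15) = 24, σ(16) = 31, σ(17) = 18, σ(18) = 39, σ(19) = 20, σ(20) = 42, σ(21) = 32, σ(22) = 36, σ(23) = 24, σ(24) = 60, σ(25) = 31, σ(26) = 42, σ(27) = 40, σ(28) = 56, σ(29) = 30, σ(30) = 72, σ(31) = 32, σ(32) = 63, σ(33) = 48, σ(34) = 54, σ(35) = 48, σ(36) = 91, σ(37) = 38, σ(38) = 60, σ(39) = 56, σ(40) = 90, σ(41) = 42, σ(42) = 96, σ(43) = 44, σ(44) = 84, σ(45) = 78, σ(46) = 72, σ(47) = 48, σ(48) = 124, σ(49) = 57, σ(50) = 93, σ(51) = 72, σ(52) = 98, σ(53) = 54, σ(54) = 120, σ(55) = 72, σ(56) = 120, σ(57) = 80, σ(58) = 90, σ(59) = 60, σ(60) = 168, σ(61) = 62, σ(62) = 96, σ(63) = 104, σ(64) = 127, σ(65) = 84, σ(66) = 144, σ(67) = 68, σ(68) = 126, σ(69) = 96, σ(70) = 144, σ(71) = 72, σ(72) = 195, σ(73) = 74, σ(74) = 114, σ(75) = 124, σ(76) = 140, σ(77) = 96, σ(78) = 168, σ(79) = 80, σ(80) = 186, σ(81) = 121, σ(82) = 126, σ(83) = 84, σ(84) = 224, σ(85) = 108, σ(86) = 132, σ(87) = 120, σ(88) = 180, σ(89) = 90, σ(90) = 234, σ(91) = 112, σ(92) = 168, σ(93) = 128, σ(94) = 144, σ(95) = 120, σ(96) = 252, σ(97) = 98, σ(98) = 171, σ(99) = 156, σ(100) = 217, σ(101) = 102, σ(102) = 216, σ(103) = 104, σ(104) = 210, σ(105) = 192, σ(106) = 162, σ(107) = 108, σ(108) = 280, σ(109) = 110, σ(110) = 216, σ(111) = 152, σ(112) = 248, σ(113) = 114, σ(114) = 240, σ(115) = 144, σ(116) = 210, σ(117) = 182, σ(118) = 180, σ(119) = 144, σ(120) = 360, σ(121) = 133, σ(122) = 186, σ(123) = 168, σ(124) = 224, σ(125) = 156, σ(126) = 312, σ(127) = 128, σ(128) = 255, σ(129) = 176, σ(130) = 252, σ(131) = 132, σ(132) = 336, σ(133) = 160, σ(134) = 204, σ(135) = 240, σ(136) = 270, σ(137) = 138, σ(138) = 288, σ(139) = 140, σ(140) = 336, σ(141) = 192, σ(142) = 216, σ(143) = 168, σ(144) = 403, σ(145) = 180, σ(146) = 222, σ(147) = 228, σ(148) = 266, σ(149) = 150, σ(150) = 372, σ(151) = 152. Summing all 151 values: 18756. (Average order: Σ_{n ≤ x} σ(n) ~ (π²/12) x². For x = 151, (π²/12)·151² ≈ 18753.07.)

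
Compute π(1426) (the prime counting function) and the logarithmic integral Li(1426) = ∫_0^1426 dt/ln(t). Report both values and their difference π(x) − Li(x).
π(1426) = 224;  Li(1426) ≈ 237.66;  π(x) − Li(x) ≈ -13.66.

Direct count of primes ≤ 1426 gives π(1426) = 224. Numerical evaluation of the logarithmic integral gives Li(1426) ≈ 237.66. The difference π(x) − Li(x) ≈ -13.66 is typically negative for small/moderate x (Li(x) overestimates), though Littlewood's theorem shows this sign changes infinitely often.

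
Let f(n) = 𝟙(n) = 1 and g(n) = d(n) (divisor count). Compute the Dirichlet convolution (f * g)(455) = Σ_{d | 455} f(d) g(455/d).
(𝟙 * d)(455) = 27

Divisors of 455: [1, 5, 7, 13, 35, 65, 91, 455]. For each d | 455:
  d = 1: 𝟙(1) · d(455/1) = 1 · 8 = 8
  d = 5: 𝟙(5) · d(455/5) = 1 · 4 = 4
  d = 7: 𝟙(7) · d(455/7) = 1 · 4 = 4
  d = 13: 𝟙(13) · d(455/13) = 1 · 4 = 4
  d = 35: 𝟙(35) · d(455/35) = 1 · 2 = 2
  d = 65: 𝟙(65) · d(455/65) = 1 · 2 = 2
  d = 91: 𝟙(91) · d(455/91) = 1 · 2 = 2
  d = 455: 𝟙(455) · d(455/455) = 1 · 1 = 1
Summing: (𝟙 * d)(455) = 8 + 4 + 4 + 4 + 2 + 2 + 2 + 1 = 27.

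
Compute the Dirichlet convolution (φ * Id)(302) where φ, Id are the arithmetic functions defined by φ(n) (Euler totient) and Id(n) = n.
(φ * Id)(302) = 903

Divisors of 302: [1, 2, 151, 302]. For each d | 302:
  d = 1: φ(1) · Id(302/1) = 1 · 302 = 302
  d = 2: φ(2) · Id(302/2) = 1 · 151 = 151
  d = 151: φ(151) · Id(302/151) = 150 · 2 = 300
  d = 302: φ(302) · Id(302/302) = 150 · 1 = 150
Summing: (φ * Id)(302) = 302 + 151 + 300 + 150 = 903.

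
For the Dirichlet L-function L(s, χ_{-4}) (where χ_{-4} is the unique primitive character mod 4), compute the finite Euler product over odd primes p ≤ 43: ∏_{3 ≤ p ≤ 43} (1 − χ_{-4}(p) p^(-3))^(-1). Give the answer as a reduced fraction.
∏ = 53382899586415799670070183783895/55093305095879233542015487574016

The odd primes p ≤ 43 are [3, 5, 7, 11, 13, 17, 19, 23, 29, 31, 37, 41, 43]. For each, χ(p) = 1 if p ≡ 1 mod 4, χ(p) = −1 if p ≡ 3 mod 4. Taking (1 − χ(p)/p^3)^(-1) = p^3/(p^3 − χ(p)): (1 − (-1)/3^3)^(-1) · (1 − (1)/5^3)^(-1) · (1 − (-1)/7^3)^(-1) · (1 − (-1)/11^3)^(-1) · (1 − (1)/13^3)^(-1) · (1 − (1)/17^3)^(-1) · (1 − (-1)/19^3)^(-1) · (1 − (-1)/23^3)^(-1) · (1 − (1)/29^3)^(-1) · (1 − (-1)/31^3)^(-1) · (1 − (1)/37^3)^(-1) · (1 − (1)/41^3)^(-1) · (1 − (-1)/43^3)^(-1) = 53382899586415799670070183783895/55093305095879233542015487574016.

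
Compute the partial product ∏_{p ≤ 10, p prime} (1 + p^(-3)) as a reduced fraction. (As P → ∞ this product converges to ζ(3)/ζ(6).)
∏ = 1032/875

The primes p ≤ 10 are [2, 3, 5, 7]. For each, (1 + 1/p^3) = (p^3 + 1)/p^3. Multiplying these fractions over p ∈ [2, 3, 5, 7] gives 1032/875. (In the limit P → ∞ this tends to ζ(3)/ζ(6).)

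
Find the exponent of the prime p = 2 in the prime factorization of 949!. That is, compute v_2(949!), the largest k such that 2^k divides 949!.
v_2(949!) = 942

Legendre's formula: v_p(n!) = Σ_{k ≥ 1} ⌊n / p^k⌋. For p = 2, n = 949, the terms are:
  ⌊949/2^1⌋ = ⌊949/2⌋ = 474
  ⌊949/2^2⌋ = ⌊949/4⌋ = 237
  ⌊949/2^3⌋ = ⌊949/8⌋ = 118
  ⌊949/2^4⌋ = ⌊949/16⌋ = 59
  ⌊949/2^5⌋ = ⌊949/32⌋ = 29
  ⌊949/2^6⌋ = ⌊949/64⌋ = 14
  ⌊949/2^7⌋ = ⌊949/128⌋ = 7
  ⌊949/2^8⌋ = ⌊949/256⌋ = 3
  ⌊949/2^9⌋ = ⌊949/512⌋ = 1
(the next term ⌊949/2^10⌋ = 0, terminating the sum). Summing: v_2(949!) = 474 + 237 + 118 + 59 + 29 + 14 + 7 + 3 + 1 = 942.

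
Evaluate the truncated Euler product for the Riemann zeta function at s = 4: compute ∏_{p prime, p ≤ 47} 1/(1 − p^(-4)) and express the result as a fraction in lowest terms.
∏ = 65572203587643632473857746546522240898588901/60584710506150227098341885345792000000000000

The primes p ≤ 47 are [2, 3, 5, 7, 11, 13, 17, 19, 23, 29, 31, 37, 41, 43, 47]. For each prime, (1 − 1/p^4)^(-1) = p^4 / (p^4 − 1). The product is (1 − 1/2^4)^(-1), (1 − 1/3^4)^(-1), (1 − 1/5^4)^(-1), (1 − 1/7^4)^(-1), (1 − 1/11^4)^(-1), (1 − 1/13^4)^(-1), (1 − 1/17^4)^(-1), (1 − 1/19^4)^(-1), (1 − 1/23^4)^(-1), (1 − 1/29^4)^(-1), (1 − 1/31^4)^(-1), (1 − 1/37^4)^(-1), (1 − 1/41^4)^(-1), (1 − 1/43^4)^(-1), (1 − 1/47^4)^(-1) = ∏ p^4 / (p^4 − 1) = 65572203587643632473857746546522240898588901/60584710506150227098341885345792000000000000.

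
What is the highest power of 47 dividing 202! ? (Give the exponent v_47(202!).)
v_47(202!) = 4

Legendre's formula: v_p(n!) = Σ_{k ≥ 1} ⌊n / p^k⌋. For p = 47, n = 202, the terms are:
  ⌊202/47^1⌋ = ⌊202/47⌋ = 4
(the next term ⌊202/47^2⌋ = 0, terminating the sum). Summing: v_47(202!) = 4 = 4.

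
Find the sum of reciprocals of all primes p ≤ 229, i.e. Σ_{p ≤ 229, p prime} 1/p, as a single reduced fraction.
Σ 1/p = 37527519788898476695193360507423991967783840502510585362878348092116031948860199524739442233/19078266889580195013601891820992757757219839668357012055907516904309700014933909014729740190

π(229) = 50, so the primes ≤ 229 are [2, 3, 5, 7, 11, 13, 17, 19, 23, 29, 31, 37, 41, 43, 47, 53, 59, 61, 67, 71, 73, 79, 83, 89, 97, 101, 103, 107, 109, 113, 127, 131, 137, 139, 149, 151, 157, 163, 167, 173, 179, 181, 191, 193, 197, 199, 211, 223, 227, 229]. Summing 1/p over these primes: 37527519788898476695193360507423991967783840502510585362878348092116031948860199524739442233/19078266889580195013601891820992757757219839668357012055907516904309700014933909014729740190 ≈ 1.9670. Mertens estimate ln ln(229) + 0.2615 ≈ 1.9541.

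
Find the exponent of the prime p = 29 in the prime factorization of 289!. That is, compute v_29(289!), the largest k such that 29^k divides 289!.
v_29(289!) = 9

Legendre's formula: v_p(n!) = Σ_{k ≥ 1} ⌊n / p^k⌋. For p = 29, n = 289, the terms are:
  ⌊289/29^1⌋ = ⌊289/29⌋ = 9
(the next term ⌊289/29^2⌋ = 0, terminating the sum). Summing: v_29(289!) = 9 = 9.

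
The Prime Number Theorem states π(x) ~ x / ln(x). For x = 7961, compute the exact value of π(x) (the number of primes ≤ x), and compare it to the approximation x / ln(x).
π(7961) = 1005;  x/ln(x) ≈ 886.30;  relative error ≈ 11.81%.

Directly count primes up to 7961: π(7961) = 1005. The PNT approximation gives 7961/ln(7961) ≈ 7961/8.98231 ≈ 886.30. Relative error (π(x) − x/ln(x)) / π(x) ≈ 11.81%; the approximation is known to undercount slightly (Li(x) is a better estimate).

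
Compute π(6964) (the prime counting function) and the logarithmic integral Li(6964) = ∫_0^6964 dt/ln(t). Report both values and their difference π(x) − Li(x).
π(6964) = 894;  Li(6964) ≈ 910.26;  π(x) − Li(x) ≈ -16.26.

Direct count of primes ≤ 6964 gives π(6964) = 894. Numerical evaluation of the logarithmic integral gives Li(6964) ≈ 910.26. The difference π(x) − Li(x) ≈ -16.26 is typically negative for small/moderate x (Li(x) overestimates), though Littlewood's theorem shows this sign changes infinitely often.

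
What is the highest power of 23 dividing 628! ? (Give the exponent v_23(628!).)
v_23(628!) = 28

Legendre's formula: v_p(n!) = Σ_{k ≥ 1} ⌊n / p^k⌋. For p = 23, n = 628, the terms are:
  ⌊628/23^1⌋ = ⌊628/23⌋ = 27
  ⌊628/23^2⌋ = ⌊628/529⌋ = 1
(the next term ⌊628/23^3⌋ = 0, terminating the sum). Summing: v_23(628!) = 27 + 1 = 28.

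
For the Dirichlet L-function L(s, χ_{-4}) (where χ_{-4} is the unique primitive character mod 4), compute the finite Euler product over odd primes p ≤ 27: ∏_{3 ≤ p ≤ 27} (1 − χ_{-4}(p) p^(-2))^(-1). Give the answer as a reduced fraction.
∏ = 7900068038863/8628726988800

The odd primes p ≤ 27 are [3, 5, 7, 11, 13, 17, 19, 23]. For each, χ(p) = 1 if p ≡ 1 mod 4, χ(p) = −1 if p ≡ 3 mod 4. Taking (1 − χ(p)/p^2)^(-1) = p^2/(p^2 − χ(p)): (1 − (-1)/3^2)^(-1) · (1 − (1)/5^2)^(-1) · (1 − (-1)/7^2)^(-1) · (1 − (-1)/11^2)^(-1) · (1 − (1)/13^2)^(-1) · (1 − (1)/17^2)^(-1) · (1 − (-1)/19^2)^(-1) · (1 − (-1)/23^2)^(-1) = 7900068038863/8628726988800.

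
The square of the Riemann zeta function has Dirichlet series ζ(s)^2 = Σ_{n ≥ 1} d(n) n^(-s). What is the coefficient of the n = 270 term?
d(270) = 16

ζ(s)^2 = (Σ 1/m^s)(Σ 1/k^s). The coefficient of 1/n^s in the product is the number of ordered pairs (m, k) with mk = n, which equals d(n). For n = 270, divisors are [1, 2, 3, 5, 6, 9, 10, 15, 18, 27, 30, 45, 54, 90, 135, 270], so d(270) = 16.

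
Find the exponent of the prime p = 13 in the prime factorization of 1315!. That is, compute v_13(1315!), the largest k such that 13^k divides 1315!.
v_13(1315!) = 108

Legendre's formula: v_p(n!) = Σ_{k ≥ 1} ⌊n / p^k⌋. For p = 13, n = 1315, the terms are:
  ⌊1315/13^1⌋ = ⌊1315/13⌋ = 101
  ⌊1315/13^2⌋ = ⌊1315/169⌋ = 7
(the next term ⌊1315/13^3⌋ = 0, terminating the sum). Summing: v_13(1315!) = 101 + 7 = 108.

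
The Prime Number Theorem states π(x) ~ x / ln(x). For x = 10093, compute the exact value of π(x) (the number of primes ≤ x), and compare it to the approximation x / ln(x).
π(10093) = 1239;  x/ln(x) ≈ 1094.73;  relative error ≈ 11.64%.

Directly count primes up to 10093: π(10093) = 1239. The PNT approximation gives 10093/ln(10093) ≈ 10093/9.21960 ≈ 1094.73. Relative error (π(x) − x/ln(x)) / π(x) ≈ 11.64%; the approximation is known to undercount slightly (Li(x) is a better estimate).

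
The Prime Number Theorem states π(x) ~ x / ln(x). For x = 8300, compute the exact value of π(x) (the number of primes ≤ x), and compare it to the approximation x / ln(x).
π(8300) = 1042;  x/ln(x) ≈ 919.77;  relative error ≈ 11.73%.

Directly count primes up to 8300: π(8300) = 1042. The PNT approximation gives 8300/ln(8300) ≈ 8300/9.02401 ≈ 919.77. Relative error (π(x) − x/ln(x)) / π(x) ≈ 11.73%; the approximation is known to undercount slightly (Li(x) is a better estimate).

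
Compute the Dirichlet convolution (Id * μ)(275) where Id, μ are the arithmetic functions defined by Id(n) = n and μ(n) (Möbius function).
(Id * μ)(275) = 200

Divisors of 275: [1, 5, 11, 25, 55, 275]. For each d | 275:
  d = 1: Id(1) · μ(275/1) = 1 · 0 = 0
  d = 5: Id(5) · μ(275/5) = 5 · 1 = 5
  d = 11: Id(11) · μ(275/11) = 11 · 0 = 0
  d = 25: Id(25) · μ(275/25) = 25 · -1 = -25
  d = 55: Id(55) · μ(275/55) = 55 · -1 = -55
  d = 275: Id(275) · μ(275/275) = 275 · 1 = 275
Summing: (Id * μ)(275) = 0 + 5 + 0 + -25 + -55 + 275 = 200.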